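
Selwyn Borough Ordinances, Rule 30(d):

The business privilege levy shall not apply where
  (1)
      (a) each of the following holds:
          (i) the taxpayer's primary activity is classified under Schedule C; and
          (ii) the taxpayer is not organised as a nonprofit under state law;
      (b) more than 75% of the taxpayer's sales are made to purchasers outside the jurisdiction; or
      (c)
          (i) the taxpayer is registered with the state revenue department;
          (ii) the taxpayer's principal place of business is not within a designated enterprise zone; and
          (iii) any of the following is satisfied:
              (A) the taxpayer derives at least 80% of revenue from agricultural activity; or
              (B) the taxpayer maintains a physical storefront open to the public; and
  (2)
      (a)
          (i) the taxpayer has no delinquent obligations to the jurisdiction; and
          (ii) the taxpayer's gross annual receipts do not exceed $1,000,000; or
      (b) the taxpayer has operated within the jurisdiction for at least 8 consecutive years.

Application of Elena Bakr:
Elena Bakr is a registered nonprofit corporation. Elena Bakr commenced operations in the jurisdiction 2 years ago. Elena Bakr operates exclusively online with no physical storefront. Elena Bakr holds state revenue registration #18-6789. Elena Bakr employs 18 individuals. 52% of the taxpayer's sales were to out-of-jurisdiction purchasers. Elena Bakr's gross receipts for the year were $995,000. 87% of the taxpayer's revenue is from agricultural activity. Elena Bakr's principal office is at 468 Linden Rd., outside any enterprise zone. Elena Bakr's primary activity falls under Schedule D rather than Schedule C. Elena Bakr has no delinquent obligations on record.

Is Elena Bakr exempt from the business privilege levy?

(i) Schedule C activity — fails.
(ii) not (nonprofit) — not met.
So (a) is not satisfied (F AND F).
(b) >75% out-of-jur. sales — fails.
(i) state-registered — holds.
(ii) not (in enterprise zone) — satisfied.
(A) ≥80% agricultural — holds.
(B) has storefront — fails.
So (iii) is satisfied (T OR F).
(c) = T AND T AND T = true.
(1) = F OR F OR T = true.
(i) no delinquency — met.
(ii) receipts ≤ $1,000,000 — satisfied.
So (a) is satisfied (T AND T).
(b) ≥ 8 yrs in jurisdiction — not met.
So (2) is satisfied (T OR F).
Overall: T AND T → true.

Yes — exempt.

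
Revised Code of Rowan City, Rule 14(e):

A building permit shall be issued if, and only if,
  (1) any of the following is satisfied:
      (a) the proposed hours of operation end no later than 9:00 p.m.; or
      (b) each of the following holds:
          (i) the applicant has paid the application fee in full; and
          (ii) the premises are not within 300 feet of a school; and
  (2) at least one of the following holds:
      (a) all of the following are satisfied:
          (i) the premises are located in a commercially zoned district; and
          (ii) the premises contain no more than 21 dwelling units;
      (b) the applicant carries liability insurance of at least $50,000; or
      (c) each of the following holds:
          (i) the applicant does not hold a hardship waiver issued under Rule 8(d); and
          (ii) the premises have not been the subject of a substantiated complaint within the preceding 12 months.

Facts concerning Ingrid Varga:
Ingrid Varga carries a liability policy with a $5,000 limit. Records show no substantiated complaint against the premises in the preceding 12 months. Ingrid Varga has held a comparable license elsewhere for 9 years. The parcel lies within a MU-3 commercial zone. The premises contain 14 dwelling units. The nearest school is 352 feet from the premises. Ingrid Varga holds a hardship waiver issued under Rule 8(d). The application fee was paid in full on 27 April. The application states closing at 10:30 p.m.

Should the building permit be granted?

(a) closes by 9 p.m. — fails.
(i) fee paid — holds.
(ii) ≥300 ft from school — met.
(b) = T AND T = true.
(1): F OR T → true.
(i) commercially zoned — met.
(ii) ≤ 21 units — satisfied.
(a) = T AND T = true.
(b) insurance ≥ $50,000 — not satisfied.
(i) not (hardship waiver) — fails.
(ii) no complaint in 12 mo. — satisfied.
(c) = F AND T = false.
(2): T OR F OR F → true.
Overall = T AND T = true.

Yes — granted.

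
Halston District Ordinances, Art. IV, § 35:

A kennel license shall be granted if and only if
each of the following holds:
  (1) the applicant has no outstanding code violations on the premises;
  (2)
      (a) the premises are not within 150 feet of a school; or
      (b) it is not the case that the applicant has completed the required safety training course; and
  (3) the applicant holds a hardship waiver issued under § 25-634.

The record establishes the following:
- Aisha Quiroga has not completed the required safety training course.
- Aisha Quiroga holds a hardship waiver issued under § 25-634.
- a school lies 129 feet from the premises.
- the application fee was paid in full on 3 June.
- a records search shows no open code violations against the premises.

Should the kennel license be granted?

Yes — granted.

(1) no code violations — met.
(a) ≥150 ft from school — fails.
(b) not (safety training) — holds.
So (2) is satisfied (F OR T).
(3) hardship waiver — met.
Overall = T AND T AND T = true.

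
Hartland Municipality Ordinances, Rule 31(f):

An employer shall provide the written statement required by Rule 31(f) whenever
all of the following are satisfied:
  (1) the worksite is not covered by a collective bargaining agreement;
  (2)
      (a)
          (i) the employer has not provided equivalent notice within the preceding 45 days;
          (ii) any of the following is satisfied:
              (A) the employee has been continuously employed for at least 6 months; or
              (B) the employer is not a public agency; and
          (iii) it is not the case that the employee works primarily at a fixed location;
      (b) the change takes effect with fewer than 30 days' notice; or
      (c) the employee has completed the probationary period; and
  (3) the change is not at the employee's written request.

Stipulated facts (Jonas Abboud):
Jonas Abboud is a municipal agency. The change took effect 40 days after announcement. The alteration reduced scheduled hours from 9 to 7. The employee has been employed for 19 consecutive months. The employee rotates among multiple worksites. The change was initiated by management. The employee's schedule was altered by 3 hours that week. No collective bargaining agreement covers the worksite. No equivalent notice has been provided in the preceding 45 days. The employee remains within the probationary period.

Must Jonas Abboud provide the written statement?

Yes — required.

(1) no CBA — met.
(i) no recent notice — holds.
(A) tenure ≥ 6 mo. — satisfied.
(B) not (public agency) — not satisfied.
(ii): T OR F → true.
(iii) not (fixed location) — holds.
(a): T AND T AND T → true.
(b) < 30 days' notice — not satisfied.
(c) past probation — not satisfied.
So (2) is satisfied (T OR F OR F).
(3) not employee-requested — holds.
Overall: T AND T AND T → true.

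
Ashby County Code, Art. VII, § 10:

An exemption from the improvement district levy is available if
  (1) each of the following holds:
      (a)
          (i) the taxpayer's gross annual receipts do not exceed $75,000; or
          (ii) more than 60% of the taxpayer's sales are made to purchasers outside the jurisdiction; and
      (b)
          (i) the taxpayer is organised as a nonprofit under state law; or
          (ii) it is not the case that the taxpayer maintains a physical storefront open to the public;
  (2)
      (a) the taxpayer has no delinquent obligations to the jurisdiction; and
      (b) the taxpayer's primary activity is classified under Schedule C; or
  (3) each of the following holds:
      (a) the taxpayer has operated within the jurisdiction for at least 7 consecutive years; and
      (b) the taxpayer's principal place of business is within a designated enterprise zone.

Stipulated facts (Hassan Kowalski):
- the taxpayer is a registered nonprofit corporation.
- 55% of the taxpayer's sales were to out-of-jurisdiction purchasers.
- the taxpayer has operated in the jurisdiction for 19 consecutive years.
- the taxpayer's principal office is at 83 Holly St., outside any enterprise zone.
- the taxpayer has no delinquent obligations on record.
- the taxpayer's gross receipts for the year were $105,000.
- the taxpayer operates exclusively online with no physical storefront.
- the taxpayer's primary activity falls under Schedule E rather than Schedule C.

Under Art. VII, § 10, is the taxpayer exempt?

No — not exempt.

(i) receipts ≤ $75,000 — fails.
(ii) >60% out-of-jur. sales — fails.
So (a) is not satisfied (F OR F).
(i) nonprofit — met.
(ii) not (has storefront) — holds.
(b): T OR T → true.
So (1) is not satisfied (F AND T).
(a) no delinquency — satisfied.
(b) Schedule C activity — not met.
(2): T AND F → false.
(a) ≥ 7 yrs in jurisdiction — satisfied.
(b) in enterprise zone — fails.
So (3) is not satisfied (T AND F).
Overall: F OR F OR F → false.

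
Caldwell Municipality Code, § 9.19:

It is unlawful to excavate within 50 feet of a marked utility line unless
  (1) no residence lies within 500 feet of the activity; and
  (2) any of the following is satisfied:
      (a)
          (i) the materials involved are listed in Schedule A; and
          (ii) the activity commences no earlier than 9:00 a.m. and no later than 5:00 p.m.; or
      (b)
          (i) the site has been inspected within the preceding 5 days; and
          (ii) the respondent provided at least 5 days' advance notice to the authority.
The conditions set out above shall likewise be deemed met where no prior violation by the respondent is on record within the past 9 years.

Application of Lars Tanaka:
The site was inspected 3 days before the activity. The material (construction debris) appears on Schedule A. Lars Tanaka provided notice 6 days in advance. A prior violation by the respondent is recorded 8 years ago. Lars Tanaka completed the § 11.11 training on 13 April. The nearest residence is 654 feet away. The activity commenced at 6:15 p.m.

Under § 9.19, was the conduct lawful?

(1) no residence in 500 ft — met.
(i) Schedule A material — satisfied.
(ii) start within hours — not satisfied.
So (a) is not satisfied (T AND F).
(i) site inspected — holds.
(ii) ≥5 days' notice — holds.
(b) = T AND T = true.
So (2) is satisfied (F OR T).
Overall: T AND T → true.
Exception (no prior violation) — not satisfied.
Result: main true OR exception false → true.

Yes — lawful.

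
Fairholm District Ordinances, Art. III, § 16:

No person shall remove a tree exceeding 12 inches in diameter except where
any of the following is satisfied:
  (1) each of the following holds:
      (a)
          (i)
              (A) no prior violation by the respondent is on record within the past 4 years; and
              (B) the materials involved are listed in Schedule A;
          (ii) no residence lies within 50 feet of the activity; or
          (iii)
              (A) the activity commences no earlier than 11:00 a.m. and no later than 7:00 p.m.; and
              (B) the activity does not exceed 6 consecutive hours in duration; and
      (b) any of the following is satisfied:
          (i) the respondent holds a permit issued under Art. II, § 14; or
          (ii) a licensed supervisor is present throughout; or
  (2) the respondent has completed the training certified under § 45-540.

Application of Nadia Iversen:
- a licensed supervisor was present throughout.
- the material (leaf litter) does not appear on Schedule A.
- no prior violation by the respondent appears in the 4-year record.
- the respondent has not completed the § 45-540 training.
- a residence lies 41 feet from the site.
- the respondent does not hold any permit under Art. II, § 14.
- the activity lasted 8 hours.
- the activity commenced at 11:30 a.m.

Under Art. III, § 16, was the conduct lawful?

(A) no prior violation — holds.
(B) Schedule A material — not met.
(i) = T AND F = false.
(ii) no residence in 50 ft — not met.
(A) start within hours — holds.
(B) ≤ 6 hrs duration — not satisfied.
(iii) = T AND F = false.
(a) = F OR F OR F = false.
(i) holds permit — not met.
(ii) supervisor present — met.
So (b) is satisfied (F OR T).
So (1) is not satisfied (F AND T).
(2) training certified — fails.
Overall: F OR F → false.

No — unlawful.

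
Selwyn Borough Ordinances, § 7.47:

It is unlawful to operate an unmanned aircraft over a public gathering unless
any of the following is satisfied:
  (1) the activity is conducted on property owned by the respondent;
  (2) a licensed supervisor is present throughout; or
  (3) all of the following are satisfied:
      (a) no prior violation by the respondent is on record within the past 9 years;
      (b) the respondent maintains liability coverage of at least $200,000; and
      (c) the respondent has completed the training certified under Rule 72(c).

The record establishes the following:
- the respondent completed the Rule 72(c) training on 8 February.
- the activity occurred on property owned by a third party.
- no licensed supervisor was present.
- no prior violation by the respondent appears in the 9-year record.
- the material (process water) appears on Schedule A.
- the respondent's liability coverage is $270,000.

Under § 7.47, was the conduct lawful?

(1) own property — not satisfied.
(2) supervisor present — not satisfied.
(a) no prior violation — satisfied.
(b) coverage ≥ $200,000 — met.
(c) training certified — met.
So (3) is satisfied (T AND T AND T).
Overall = F OR F OR T = true.

Yes — lawful.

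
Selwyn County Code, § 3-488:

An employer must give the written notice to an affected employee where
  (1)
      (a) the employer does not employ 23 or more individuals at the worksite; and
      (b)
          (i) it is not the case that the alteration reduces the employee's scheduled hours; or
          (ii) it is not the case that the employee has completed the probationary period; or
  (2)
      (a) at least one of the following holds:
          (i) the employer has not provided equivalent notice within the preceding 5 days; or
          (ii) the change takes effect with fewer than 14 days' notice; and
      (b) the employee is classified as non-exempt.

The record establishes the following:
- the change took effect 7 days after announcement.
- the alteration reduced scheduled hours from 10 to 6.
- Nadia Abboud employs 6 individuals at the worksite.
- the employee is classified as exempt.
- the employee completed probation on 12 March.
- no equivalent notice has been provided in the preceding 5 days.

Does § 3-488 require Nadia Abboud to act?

(a) not (≥ 23 at site) — met.
(i) not (hours reduced) — not met.
(ii) not (past probation) — not met.
(b): F OR F → false.
(1): T AND F → false.
(i) no recent notice — satisfied.
(ii) < 14 days' notice — holds.
(a): T OR T → true.
(b) non-exempt — not met.
(2) = T AND F = false.
So Overall is not satisfied (F OR F).

No — not required.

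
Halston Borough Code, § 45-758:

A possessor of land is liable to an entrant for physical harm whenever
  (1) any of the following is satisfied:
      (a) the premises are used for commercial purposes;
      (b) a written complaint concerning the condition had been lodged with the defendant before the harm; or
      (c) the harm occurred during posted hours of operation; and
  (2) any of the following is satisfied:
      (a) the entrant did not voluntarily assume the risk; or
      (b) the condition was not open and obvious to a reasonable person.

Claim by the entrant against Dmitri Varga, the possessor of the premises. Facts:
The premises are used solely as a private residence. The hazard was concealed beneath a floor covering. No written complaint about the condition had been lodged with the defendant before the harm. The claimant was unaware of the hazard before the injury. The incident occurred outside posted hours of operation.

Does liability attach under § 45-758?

(a) commercial use — not met.
(b) complaint lodged — not satisfied.
(c) during posted hours — not satisfied.
(1): F OR F OR F → false.
(a) no assumed risk — holds.
(b) not open/obvious — holds.
(2): T OR T → true.
Overall: F AND T → false.

No — not liable.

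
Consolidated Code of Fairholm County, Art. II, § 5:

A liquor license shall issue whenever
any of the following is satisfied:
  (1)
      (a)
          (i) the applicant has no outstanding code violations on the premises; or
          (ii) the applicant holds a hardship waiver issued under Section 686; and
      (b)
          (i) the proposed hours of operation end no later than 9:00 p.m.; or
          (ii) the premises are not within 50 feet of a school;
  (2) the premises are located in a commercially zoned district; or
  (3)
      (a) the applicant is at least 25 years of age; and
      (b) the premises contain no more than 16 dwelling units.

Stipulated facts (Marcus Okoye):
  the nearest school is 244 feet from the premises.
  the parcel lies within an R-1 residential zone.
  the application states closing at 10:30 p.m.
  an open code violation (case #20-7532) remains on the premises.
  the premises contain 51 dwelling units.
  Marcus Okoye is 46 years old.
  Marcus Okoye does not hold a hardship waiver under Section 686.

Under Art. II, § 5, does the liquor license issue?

No — denied.

(i) no code violations — not satisfied.
(ii) hardship waiver — not met.
(a) = F OR F = false.
(i) closes by 9 p.m. — not satisfied.
(ii) ≥50 ft from school — met.
(b) = F OR T = true.
(1) = F AND T = false.
(2) commercially zoned — fails.
(a) age ≥ 25 — met.
(b) ≤ 16 units — not met.
(3): T AND F → false.
Overall: F OR F OR F → false.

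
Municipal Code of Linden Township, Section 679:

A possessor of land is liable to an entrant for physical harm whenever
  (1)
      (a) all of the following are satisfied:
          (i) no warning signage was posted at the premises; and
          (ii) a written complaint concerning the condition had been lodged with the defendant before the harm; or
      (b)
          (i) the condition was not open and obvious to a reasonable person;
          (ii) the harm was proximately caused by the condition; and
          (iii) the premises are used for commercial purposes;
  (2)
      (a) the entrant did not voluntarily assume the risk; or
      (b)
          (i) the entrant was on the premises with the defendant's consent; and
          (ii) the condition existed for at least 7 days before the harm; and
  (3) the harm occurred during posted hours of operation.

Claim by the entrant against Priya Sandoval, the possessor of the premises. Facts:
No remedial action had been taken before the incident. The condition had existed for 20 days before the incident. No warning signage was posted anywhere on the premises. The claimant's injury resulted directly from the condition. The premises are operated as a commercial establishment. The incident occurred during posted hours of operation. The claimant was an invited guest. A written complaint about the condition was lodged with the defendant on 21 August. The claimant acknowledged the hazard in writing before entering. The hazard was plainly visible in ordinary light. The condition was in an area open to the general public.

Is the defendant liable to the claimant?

(i) no signage posted — holds.
(ii) complaint lodged — satisfied.
(a) = T AND T = true.
(i) not open/obvious — not met.
(ii) proximate cause — holds.
(iii) commercial use — holds.
So (b) is not satisfied (F AND T AND T).
(1) = T OR F = true.
(a) no assumed risk — fails.
(i) consent to enter — satisfied.
(ii) condition ≥7 days old — holds.
(b): T AND T → true.
So (2) is satisfied (F OR T).
(3) during posted hours — satisfied.
Overall: T AND T AND T → true.

Yes — liable.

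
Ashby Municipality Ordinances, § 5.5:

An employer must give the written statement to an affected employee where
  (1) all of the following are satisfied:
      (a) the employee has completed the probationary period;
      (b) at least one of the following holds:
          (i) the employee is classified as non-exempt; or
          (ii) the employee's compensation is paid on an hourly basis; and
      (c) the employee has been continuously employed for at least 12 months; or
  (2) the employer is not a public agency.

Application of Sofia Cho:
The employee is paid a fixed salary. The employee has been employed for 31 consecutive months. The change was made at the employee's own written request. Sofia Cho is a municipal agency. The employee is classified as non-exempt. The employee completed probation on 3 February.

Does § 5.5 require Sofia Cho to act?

(a) past probation — met.
(i) non-exempt — satisfied.
(ii) hourly-paid — fails.
(b) = T OR F = true.
(c) tenure ≥ 12 mo. — holds.
(1): T AND T AND T → true.
(2) not (public agency) — fails.
Overall: T OR F → true.

Yes — required.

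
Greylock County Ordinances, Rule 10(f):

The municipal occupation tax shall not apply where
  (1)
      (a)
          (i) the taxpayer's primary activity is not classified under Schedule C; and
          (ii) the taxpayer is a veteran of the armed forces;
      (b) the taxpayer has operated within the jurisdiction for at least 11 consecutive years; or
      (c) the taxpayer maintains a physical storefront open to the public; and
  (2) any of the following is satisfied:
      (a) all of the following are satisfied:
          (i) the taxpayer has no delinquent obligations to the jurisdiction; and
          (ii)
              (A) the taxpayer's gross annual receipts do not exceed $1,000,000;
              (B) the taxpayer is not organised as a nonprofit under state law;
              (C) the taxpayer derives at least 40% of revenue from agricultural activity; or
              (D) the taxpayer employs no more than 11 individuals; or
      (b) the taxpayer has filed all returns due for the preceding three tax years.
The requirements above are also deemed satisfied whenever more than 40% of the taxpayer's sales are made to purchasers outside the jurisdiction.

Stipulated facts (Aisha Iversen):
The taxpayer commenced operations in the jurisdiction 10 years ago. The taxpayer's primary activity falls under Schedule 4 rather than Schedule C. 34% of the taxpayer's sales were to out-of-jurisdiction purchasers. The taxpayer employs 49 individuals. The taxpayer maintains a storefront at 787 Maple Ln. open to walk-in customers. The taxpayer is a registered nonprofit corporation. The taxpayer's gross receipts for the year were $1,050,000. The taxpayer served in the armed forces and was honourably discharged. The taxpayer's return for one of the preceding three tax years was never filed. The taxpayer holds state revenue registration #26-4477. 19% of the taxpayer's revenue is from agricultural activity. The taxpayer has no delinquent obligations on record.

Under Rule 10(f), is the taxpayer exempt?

No — not exempt.

(i) not (Schedule C activity) — holds.
(ii) veteran — holds.
(a) = T AND T = true.
(b) ≥ 11 yrs in jurisdiction — not satisfied.
(c) has storefront — met.
So (1) is satisfied (T OR F OR T).
(i) no delinquency — holds.
(A) receipts ≤ $1,000,000 — not satisfied.
(B) not (nonprofit) — fails.
(C) ≥40% agricultural — fails.
(D) ≤ 11 employees — fails.
(ii) = F OR F OR F OR F = false.
(a): T AND F → false.
(b) returns current — not met.
(2): F OR F → false.
Overall = T AND F = false.
Exception (>40% out-of-jur. sales) — not satisfied.
Result: main false OR exception false → false.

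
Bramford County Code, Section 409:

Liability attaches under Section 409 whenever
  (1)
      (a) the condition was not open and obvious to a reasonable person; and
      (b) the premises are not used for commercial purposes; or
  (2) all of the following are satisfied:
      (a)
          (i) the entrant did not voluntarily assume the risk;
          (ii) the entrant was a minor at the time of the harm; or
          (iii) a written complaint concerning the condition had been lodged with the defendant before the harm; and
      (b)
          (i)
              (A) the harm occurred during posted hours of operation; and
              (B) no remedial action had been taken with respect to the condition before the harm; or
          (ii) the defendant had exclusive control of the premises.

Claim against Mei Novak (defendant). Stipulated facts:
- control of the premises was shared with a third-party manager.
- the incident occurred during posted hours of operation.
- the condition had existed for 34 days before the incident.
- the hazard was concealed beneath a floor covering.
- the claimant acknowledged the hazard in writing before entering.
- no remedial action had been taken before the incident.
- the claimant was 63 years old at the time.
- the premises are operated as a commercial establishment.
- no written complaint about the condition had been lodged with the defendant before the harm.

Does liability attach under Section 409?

No — not liable.

(a) not open/obvious — met.
(b) not (commercial use) — not satisfied.
(1): T AND F → false.
(i) no assumed risk — not satisfied.
(ii) entrant a minor — not satisfied.
(iii) complaint lodged — not satisfied.
(a): F OR F OR F → false.
(A) during posted hours — satisfied.
(B) no remedial action — met.
So (i) is satisfied (T AND T).
(ii) exclusive control — fails.
(b) = T OR F = true.
(2): F AND T → false.
So Overall is not satisfied (F OR F).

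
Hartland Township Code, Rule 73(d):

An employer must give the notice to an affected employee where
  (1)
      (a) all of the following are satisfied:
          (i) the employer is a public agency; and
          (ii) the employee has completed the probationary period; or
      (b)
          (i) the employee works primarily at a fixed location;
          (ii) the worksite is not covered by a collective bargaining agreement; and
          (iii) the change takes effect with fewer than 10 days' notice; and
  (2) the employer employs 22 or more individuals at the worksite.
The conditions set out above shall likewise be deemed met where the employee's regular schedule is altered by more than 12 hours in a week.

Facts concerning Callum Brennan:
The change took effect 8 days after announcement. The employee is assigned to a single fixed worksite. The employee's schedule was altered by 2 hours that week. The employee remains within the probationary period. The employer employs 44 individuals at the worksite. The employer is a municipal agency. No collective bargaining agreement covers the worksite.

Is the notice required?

(i) public agency — met.
(ii) past probation — fails.
(a): T AND F → false.
(i) fixed location — met.
(ii) no CBA — holds.
(iii) < 10 days' notice — holds.
(b): T AND T AND T → true.
(1): F OR T → true.
(2) ≥ 22 at site — met.
Overall: T AND T → true.
Exception (schedule shift > 12h) — not satisfied.
Result: main true OR exception false → true.

Yes — required.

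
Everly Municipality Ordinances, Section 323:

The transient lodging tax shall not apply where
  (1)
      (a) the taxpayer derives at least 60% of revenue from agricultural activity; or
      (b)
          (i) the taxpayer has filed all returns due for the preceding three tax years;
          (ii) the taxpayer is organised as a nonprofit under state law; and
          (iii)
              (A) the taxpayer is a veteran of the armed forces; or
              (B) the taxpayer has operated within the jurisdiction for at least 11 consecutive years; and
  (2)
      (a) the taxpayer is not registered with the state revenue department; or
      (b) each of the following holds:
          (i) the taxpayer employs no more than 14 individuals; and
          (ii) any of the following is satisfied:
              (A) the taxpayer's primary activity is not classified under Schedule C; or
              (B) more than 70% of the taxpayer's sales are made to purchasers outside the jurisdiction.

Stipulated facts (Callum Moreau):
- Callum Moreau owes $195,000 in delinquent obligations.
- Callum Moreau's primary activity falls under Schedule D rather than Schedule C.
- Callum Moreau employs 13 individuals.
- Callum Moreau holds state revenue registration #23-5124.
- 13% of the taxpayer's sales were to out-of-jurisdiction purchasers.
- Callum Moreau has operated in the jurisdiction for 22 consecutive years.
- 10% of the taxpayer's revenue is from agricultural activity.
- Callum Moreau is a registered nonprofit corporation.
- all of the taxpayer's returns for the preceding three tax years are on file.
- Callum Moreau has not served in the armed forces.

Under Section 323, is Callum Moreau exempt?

(a) ≥60% agricultural — not met.
(i) returns current — satisfied.
(ii) nonprofit — met.
(A) veteran — fails.
(B) ≥ 11 yrs in jurisdiction — holds.
(iii) = F OR T = true.
(b) = T AND T AND T = true.
So (1) is satisfied (F OR T).
(a) not (state-registered) — not satisfied.
(i) ≤ 14 employees — satisfied.
(A) not (Schedule C activity) — satisfied.
(B) >70% out-of-jur. sales — fails.
(ii): T OR F → true.
So (b) is satisfied (T AND T).
(2) = F OR T = true.
Overall: T AND T → true.

Yes — exempt.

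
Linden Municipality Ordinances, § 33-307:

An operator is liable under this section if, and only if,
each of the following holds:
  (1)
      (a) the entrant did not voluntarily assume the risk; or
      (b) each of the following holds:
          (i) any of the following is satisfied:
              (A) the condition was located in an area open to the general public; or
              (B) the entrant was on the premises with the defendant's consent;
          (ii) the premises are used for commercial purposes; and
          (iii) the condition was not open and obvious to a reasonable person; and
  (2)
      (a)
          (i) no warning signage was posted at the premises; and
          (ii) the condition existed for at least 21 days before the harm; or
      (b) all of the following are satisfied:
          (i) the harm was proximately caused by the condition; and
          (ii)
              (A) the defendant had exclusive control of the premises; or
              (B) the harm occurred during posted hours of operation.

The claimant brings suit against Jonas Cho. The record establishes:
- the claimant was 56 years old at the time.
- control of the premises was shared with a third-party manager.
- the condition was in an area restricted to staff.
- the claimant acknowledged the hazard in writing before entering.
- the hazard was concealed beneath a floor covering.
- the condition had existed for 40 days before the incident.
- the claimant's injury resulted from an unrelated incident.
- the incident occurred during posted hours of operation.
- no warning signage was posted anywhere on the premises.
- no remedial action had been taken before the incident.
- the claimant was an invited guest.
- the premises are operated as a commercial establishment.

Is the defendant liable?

(a) no assumed risk — not met.
(A) public area — not satisfied.
(B) consent to enter — satisfied.
(i) = F OR T = true.
(ii) commercial use — holds.
(iii) not open/obvious — holds.
(b): T AND T AND T → true.
(1) = F OR T = true.
(i) no signage posted — met.
(ii) condition ≥21 days old — satisfied.
(a): T AND T → true.
(i) proximate cause — not satisfied.
(A) exclusive control — fails.
(B) during posted hours — met.
(ii) = F OR T = true.
(b) = F AND T = false.
(2): T OR F → true.
Overall = T AND T = true.

Yes — liable.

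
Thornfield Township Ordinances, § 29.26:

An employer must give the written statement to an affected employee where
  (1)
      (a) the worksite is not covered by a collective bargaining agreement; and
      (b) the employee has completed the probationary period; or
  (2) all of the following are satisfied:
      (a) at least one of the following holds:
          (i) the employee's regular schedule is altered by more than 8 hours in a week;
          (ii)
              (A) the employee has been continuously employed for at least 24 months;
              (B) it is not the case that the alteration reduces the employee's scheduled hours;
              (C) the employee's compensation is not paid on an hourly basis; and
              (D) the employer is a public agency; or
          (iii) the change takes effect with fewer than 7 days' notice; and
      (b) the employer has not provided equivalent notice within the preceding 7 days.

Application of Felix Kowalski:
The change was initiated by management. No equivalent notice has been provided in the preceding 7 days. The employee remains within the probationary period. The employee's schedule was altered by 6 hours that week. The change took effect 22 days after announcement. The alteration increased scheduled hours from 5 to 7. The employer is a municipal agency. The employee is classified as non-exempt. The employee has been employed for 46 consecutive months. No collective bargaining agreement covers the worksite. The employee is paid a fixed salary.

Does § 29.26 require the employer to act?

(a) no CBA — met.
(b) past probation — not satisfied.
So (1) is not satisfied (T AND F).
(i) schedule shift > 8h — not satisfied.
(A) tenure ≥ 24 mo. — met.
(B) not (hours reduced) — satisfied.
(C) not (hourly-paid) — satisfied.
(D) public agency — holds.
So (ii) is satisfied (T AND T AND T AND T).
(iii) < 7 days' notice — not met.
So (a) is satisfied (F OR T OR F).
(b) no recent notice — met.
(2): T AND T → true.
Overall: F OR T → true.

Yes — required.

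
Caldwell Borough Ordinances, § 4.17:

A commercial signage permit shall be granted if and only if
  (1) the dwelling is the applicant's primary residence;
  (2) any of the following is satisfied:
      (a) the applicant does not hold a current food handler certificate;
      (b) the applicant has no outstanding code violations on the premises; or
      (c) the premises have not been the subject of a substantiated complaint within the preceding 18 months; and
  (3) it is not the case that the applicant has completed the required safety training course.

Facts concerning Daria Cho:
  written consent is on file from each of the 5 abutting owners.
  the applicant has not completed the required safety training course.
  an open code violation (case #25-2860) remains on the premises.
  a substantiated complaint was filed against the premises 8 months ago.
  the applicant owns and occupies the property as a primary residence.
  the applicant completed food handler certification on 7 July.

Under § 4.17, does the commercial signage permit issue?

(1) primary residence — satisfied.
(a) not (food handler cert.) — fails.
(b) no code violations — not satisfied.
(c) no complaint in 18 mo. — not satisfied.
(2) = F OR F OR F = false.
(3) not (safety training) — met.
Overall = T AND F AND T = false.

No — denied.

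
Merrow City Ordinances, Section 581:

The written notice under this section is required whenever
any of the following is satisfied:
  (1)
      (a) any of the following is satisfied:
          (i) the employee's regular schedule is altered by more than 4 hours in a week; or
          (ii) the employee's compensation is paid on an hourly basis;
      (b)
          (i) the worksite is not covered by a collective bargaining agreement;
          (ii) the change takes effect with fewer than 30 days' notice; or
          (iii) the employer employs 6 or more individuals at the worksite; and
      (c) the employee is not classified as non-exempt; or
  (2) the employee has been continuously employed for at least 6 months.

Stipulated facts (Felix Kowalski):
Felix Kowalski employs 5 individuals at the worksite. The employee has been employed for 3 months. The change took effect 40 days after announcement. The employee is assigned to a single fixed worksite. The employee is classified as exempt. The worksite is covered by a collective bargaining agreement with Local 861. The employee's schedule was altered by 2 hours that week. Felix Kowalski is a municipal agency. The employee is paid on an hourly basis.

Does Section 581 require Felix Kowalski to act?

(i) schedule shift > 4h — not met.
(ii) hourly-paid — satisfied.
(a): F OR T → true.
(i) no CBA — not met.
(ii) < 30 days' notice — fails.
(iii) ≥ 6 at site — fails.
(b) = F OR F OR F = false.
(c) not (non-exempt) — satisfied.
(1) = T AND F AND T = false.
(2) tenure ≥ 6 mo. — fails.
Overall: F OR F → false.

No — not required.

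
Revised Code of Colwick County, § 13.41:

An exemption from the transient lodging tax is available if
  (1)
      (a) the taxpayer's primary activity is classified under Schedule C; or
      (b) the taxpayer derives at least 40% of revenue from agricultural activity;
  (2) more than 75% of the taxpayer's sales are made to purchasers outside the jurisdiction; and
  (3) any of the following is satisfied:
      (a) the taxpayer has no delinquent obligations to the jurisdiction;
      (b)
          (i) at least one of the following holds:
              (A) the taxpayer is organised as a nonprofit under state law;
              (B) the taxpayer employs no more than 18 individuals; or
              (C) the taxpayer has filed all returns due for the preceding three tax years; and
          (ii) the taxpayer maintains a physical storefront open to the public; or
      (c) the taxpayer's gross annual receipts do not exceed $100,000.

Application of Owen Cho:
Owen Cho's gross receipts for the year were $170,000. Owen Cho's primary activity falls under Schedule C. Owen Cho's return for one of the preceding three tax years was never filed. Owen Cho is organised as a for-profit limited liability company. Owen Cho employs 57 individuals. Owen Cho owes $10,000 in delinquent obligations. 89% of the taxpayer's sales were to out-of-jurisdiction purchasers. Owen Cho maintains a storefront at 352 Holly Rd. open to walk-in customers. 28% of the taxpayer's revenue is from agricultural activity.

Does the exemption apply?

No — not exempt.

(a) Schedule C activity — satisfied.
(b) ≥40% agricultural — fails.
So (1) is satisfied (T OR F).
(2) >75% out-of-jur. sales — holds.
(a) no delinquency — not satisfied.
(A) nonprofit — not satisfied.
(B) ≤ 18 employees — not met.
(C) returns current — fails.
So (i) is not satisfied (F OR F OR F).
(ii) has storefront — holds.
(b) = F AND T = false.
(c) receipts ≤ $100,000 — not satisfied.
(3) = F OR F OR F = false.
So Overall is not satisfied (T AND T AND F).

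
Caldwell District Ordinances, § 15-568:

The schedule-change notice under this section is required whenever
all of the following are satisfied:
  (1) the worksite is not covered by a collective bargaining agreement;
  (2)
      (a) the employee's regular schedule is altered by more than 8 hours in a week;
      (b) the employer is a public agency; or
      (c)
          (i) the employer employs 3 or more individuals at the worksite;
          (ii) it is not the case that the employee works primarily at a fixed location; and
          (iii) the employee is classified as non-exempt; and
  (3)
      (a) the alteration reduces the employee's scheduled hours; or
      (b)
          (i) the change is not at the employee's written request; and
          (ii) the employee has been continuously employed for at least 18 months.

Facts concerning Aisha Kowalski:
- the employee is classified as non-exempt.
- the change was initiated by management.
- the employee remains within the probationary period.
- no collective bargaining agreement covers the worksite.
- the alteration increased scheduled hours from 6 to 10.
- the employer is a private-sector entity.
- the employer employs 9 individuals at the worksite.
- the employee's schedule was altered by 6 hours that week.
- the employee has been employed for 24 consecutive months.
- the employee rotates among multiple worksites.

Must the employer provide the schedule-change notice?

(1) no CBA — met.
(a) schedule shift > 8h — not satisfied.
(b) public agency — fails.
(i) ≥ 3 at site — met.
(ii) not (fixed location) — holds.
(iii) non-exempt — satisfied.
(c): T AND T AND T → true.
(2) = F OR F OR T = true.
(a) hours reduced — not satisfied.
(i) not employee-requested — met.
(ii) tenure ≥ 18 mo. — satisfied.
So (b) is satisfied (T AND T).
(3): F OR T → true.
So Overall is satisfied (T AND T AND T).

Yes — required.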